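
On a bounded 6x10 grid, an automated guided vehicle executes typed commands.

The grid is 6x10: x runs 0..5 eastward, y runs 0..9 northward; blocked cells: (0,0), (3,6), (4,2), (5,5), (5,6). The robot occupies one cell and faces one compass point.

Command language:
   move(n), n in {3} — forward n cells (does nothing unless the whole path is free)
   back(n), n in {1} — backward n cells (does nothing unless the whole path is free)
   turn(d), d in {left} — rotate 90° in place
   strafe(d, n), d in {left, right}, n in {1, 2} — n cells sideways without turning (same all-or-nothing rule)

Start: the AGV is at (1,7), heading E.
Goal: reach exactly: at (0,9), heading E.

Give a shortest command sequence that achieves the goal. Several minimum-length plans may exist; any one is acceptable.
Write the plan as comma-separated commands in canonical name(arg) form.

strafe(left, 2), back(1)

t0: at (1,7), heading E
[1] after strafe(left, 2): at (1,9), heading E
[2] after back(1): at (0,9), heading E
no 1-step plan works, so 2 is optimal.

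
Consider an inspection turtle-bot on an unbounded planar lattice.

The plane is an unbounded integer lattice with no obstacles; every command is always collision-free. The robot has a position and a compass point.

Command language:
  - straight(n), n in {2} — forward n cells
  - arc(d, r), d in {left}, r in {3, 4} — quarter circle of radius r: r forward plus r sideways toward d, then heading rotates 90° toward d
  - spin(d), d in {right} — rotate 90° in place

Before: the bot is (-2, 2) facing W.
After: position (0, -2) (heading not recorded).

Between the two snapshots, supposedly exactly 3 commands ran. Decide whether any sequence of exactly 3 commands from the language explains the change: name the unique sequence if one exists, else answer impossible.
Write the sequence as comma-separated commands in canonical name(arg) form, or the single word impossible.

key: running arc(left, 3) before arc(left, 4) would end elsewhere — order is forced
begin: (-2, 2) facing W
t=1 arc(left, 4) ⇒ (-6, -2) facing S
t=2 arc(left, 3) ⇒ (-3, -5) facing E
t=3 arc(left, 3) ⇒ (0, -2) facing N
no other 3-command option fits: unique.

arc(left, 4), arc(left, 3), arc(left, 3)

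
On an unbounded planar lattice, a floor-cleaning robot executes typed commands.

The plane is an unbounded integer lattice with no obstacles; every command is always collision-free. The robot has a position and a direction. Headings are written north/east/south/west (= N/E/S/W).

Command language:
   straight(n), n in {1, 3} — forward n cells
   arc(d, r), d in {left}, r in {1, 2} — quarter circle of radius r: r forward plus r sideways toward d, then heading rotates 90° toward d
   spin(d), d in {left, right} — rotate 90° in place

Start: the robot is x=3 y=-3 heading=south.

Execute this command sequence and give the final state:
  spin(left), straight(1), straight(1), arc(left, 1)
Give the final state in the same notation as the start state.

x=6 y=-2 heading=north

initial: x=3 y=-3 heading=south
1. spin(left) → x=3 y=-3 heading=east
2. straight(1) → x=4 y=-3 heading=east
3. straight(1) → x=5 y=-3 heading=east
4. arc(left, 1) → x=6 y=-2 heading=north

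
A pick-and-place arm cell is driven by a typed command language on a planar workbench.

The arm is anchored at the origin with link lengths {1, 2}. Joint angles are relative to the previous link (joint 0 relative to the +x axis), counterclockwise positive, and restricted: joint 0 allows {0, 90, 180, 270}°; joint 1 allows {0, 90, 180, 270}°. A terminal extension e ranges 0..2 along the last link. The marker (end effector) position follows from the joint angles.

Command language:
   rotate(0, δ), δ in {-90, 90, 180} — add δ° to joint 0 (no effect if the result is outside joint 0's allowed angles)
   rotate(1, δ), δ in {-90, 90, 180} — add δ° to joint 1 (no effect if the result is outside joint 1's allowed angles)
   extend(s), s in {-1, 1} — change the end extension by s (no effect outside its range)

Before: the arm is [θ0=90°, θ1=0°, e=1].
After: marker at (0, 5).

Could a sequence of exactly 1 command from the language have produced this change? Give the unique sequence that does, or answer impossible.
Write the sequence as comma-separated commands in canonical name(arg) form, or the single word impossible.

begin: [θ0=90°, θ1=0°, e=1]
[1] after extend(1): [θ0=90°, θ1=0°, e=2]
no rival 1-sequence matches.

extend(1)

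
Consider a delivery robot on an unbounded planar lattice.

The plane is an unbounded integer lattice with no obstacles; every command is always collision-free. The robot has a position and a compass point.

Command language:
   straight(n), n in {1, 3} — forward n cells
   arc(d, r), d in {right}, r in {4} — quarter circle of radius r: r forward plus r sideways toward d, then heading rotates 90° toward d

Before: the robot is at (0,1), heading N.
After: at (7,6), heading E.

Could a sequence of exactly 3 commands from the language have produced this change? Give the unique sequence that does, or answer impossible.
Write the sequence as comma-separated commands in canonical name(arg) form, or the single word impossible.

straight(1), arc(right, 4), straight(3)

key: position moved to (7,6) AND the heading swung to E — translation plus rotation needed
initial: at (0,1), heading N
[1] after straight(1): at (0,2), heading N
[2] after arc(right, 4): at (4,6), heading E
[3] after straight(3): at (7,6), heading E
no other 3-command option fits: unique.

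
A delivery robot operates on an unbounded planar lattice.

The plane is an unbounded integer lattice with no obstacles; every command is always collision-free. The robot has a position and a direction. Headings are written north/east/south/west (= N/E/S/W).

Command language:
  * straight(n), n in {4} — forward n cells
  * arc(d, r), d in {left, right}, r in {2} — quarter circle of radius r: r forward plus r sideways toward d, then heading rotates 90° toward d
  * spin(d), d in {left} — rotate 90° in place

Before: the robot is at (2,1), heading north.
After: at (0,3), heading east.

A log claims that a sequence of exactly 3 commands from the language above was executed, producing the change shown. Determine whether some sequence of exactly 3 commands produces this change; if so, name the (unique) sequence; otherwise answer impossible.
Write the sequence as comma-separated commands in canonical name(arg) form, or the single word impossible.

arc(left, 2), spin(left), spin(left)

key: running spin(left) before arc(left, 2) would end elsewhere — order is forced
begin: at (2,1), heading north
[1] after arc(left, 2): at (0,3), heading west
[2] after spin(left): at (0,3), heading south
[3] after spin(left): at (0,3), heading east
no rival 3-sequence matches.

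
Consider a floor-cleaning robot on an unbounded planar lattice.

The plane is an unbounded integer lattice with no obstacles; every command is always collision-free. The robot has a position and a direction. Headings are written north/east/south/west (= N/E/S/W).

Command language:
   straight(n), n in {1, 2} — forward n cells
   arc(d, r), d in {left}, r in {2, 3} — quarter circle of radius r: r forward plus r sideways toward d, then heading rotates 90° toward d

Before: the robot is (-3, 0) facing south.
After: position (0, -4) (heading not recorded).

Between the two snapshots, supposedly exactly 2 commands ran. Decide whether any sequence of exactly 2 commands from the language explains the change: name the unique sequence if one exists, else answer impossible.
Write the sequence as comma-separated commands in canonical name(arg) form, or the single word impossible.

straight(1), arc(left, 3)

key: running arc(left, 3) before straight(1) would end elsewhere — order is forced
initial: (-3, 0) facing south
t=1 straight(1) ⇒ (-3, -1) facing south
t=2 arc(left, 3) ⇒ (0, -4) facing east
no other 2-command option fits: unique.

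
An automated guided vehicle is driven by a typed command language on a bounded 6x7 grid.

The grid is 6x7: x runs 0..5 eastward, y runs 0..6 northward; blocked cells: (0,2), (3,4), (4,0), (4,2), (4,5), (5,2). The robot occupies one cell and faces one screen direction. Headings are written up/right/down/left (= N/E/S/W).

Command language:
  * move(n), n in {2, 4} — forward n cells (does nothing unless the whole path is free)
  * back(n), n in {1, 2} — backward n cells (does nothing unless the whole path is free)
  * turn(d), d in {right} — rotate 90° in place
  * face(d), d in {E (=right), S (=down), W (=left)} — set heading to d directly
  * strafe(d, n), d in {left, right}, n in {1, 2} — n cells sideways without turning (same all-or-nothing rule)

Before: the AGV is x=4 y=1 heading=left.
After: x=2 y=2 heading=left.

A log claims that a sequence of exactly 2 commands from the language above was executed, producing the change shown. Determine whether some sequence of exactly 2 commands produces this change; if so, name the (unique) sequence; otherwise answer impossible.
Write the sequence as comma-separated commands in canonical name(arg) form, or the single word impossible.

move(2), strafe(right, 1)

key: running strafe(right, 1) before move(2) would end elsewhere — order is forced
t0: x=4 y=1 heading=left
1. move(2) → x=2 y=1 heading=left
2. strafe(right, 1) → x=2 y=2 heading=left
no other 2-command option fits: unique.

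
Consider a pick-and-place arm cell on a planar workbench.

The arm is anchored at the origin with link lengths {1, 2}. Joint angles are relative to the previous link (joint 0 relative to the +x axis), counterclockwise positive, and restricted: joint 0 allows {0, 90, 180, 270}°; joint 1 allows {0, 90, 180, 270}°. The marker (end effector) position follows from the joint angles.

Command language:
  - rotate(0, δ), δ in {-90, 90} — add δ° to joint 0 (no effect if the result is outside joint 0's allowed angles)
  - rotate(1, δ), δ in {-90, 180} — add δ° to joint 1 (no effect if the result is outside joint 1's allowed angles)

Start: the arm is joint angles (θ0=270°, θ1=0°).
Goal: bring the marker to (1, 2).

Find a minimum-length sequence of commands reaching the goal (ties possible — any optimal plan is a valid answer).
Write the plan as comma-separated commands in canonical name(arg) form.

rotate(1, -90), rotate(0, 90), rotate(1, 180)

from: joint angles (θ0=270°, θ1=0°)
[1] after rotate(1, -90): joint angles (θ0=270°, θ1=270°)
[2] after rotate(0, 90): joint angles (θ0=0°, θ1=270°)
[3] after rotate(1, 180): joint angles (θ0=0°, θ1=90°)
nothing shorter than 3 reaches the goal.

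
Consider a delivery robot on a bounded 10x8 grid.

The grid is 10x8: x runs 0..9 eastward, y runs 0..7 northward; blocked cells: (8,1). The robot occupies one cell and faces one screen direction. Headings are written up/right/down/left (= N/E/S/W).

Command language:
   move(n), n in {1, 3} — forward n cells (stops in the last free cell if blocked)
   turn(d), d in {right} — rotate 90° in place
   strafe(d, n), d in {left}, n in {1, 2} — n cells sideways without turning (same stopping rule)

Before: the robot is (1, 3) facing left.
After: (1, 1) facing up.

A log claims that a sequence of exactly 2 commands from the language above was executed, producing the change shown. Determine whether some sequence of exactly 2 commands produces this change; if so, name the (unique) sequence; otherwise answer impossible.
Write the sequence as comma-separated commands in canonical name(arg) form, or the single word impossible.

strafe(left, 2), turn(right)

key: position moved to (1,1) AND the heading swung to N — translation plus rotation needed
from: (1, 3) facing left
[1] after strafe(left, 2): (1, 1) facing left
[2] after turn(right): (1, 1) facing up
all 25 alternatives checked — unique.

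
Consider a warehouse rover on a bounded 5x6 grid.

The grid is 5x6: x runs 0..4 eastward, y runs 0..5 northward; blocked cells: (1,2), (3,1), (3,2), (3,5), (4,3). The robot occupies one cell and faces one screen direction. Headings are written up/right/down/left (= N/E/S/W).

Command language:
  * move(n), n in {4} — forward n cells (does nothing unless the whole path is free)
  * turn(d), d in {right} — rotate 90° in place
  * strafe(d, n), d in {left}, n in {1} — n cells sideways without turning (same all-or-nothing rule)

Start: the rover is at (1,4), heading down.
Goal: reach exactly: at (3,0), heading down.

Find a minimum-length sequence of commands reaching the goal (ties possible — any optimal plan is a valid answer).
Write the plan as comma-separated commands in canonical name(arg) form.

start: at (1,4), heading down
1. strafe(left, 1) → at (2,4), heading down
2. move(4) → at (2,0), heading down
3. strafe(left, 1) → at (3,0), heading down
no 2-step plan works, so 3 is optimal.

strafe(left, 1), move(4), strafe(left, 1)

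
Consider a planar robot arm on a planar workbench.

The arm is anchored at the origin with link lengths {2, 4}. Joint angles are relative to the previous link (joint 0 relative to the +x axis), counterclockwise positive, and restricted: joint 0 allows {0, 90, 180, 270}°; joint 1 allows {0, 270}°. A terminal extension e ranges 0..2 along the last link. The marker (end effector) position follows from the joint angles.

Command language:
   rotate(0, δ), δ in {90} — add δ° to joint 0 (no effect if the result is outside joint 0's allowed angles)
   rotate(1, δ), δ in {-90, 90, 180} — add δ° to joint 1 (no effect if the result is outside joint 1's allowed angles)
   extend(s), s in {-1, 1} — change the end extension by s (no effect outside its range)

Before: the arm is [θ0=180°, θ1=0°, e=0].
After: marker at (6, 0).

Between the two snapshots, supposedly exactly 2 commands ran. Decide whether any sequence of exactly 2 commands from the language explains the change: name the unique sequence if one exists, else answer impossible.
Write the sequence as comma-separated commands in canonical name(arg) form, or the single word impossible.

initial: [θ0=180°, θ1=0°, e=0]
t=1 rotate(0, 90) ⇒ [θ0=270°, θ1=0°, e=0]
t=2 rotate(0, 90) ⇒ [θ0=0°, θ1=0°, e=0]
all 36 alternatives checked — unique.

rotate(0, 90), rotate(0, 90)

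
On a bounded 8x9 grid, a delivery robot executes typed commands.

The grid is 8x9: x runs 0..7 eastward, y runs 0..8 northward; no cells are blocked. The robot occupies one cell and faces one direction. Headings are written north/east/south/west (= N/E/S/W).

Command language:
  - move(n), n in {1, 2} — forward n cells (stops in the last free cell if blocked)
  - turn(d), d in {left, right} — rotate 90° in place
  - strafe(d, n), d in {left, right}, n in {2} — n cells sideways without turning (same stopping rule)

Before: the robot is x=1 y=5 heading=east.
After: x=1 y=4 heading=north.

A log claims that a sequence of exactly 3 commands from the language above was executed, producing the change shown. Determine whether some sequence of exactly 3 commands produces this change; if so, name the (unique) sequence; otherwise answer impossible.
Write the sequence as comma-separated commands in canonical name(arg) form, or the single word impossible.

key: running move(1) before strafe(right, 2) would end elsewhere — order is forced
from: x=1 y=5 heading=east
1. strafe(right, 2) → x=1 y=3 heading=east
2. turn(left) → x=1 y=3 heading=north
3. move(1) → x=1 y=4 heading=north
no rival 3-sequence matches.

strafe(right, 2), turn(left), move(1)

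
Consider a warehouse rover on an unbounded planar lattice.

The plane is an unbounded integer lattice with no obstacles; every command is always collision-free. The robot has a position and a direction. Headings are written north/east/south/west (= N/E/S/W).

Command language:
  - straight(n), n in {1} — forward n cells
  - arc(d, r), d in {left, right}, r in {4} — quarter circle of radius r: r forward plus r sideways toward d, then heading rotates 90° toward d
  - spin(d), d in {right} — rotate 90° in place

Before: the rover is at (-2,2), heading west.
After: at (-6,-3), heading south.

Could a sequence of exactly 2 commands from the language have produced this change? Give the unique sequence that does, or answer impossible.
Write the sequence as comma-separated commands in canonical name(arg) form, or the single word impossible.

key: order matters: swapping arc(left, 4) and straight(1) lands elsewhere
begin: at (-2,2), heading west
t=1 arc(left, 4) ⇒ at (-6,-2), heading south
t=2 straight(1) ⇒ at (-6,-3), heading south
no rival 2-sequence matches.

arc(left, 4), straight(1)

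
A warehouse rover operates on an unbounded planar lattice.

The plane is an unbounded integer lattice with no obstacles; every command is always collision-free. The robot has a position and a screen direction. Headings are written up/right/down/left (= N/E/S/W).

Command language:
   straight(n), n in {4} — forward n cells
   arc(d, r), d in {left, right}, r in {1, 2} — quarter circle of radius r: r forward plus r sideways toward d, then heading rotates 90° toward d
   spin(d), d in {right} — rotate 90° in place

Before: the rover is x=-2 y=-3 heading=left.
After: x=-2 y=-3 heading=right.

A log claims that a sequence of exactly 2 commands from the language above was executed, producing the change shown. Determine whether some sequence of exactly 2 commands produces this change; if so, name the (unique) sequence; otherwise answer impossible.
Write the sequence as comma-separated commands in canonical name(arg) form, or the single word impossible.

key: (-2,-3) unmoved — no command in the sequence translates
initial: x=-2 y=-3 heading=left
t=1 spin(right) ⇒ x=-2 y=-3 heading=up
t=2 spin(right) ⇒ x=-2 y=-3 heading=right
no other 2-command option fits: unique.

spin(right), spin(right)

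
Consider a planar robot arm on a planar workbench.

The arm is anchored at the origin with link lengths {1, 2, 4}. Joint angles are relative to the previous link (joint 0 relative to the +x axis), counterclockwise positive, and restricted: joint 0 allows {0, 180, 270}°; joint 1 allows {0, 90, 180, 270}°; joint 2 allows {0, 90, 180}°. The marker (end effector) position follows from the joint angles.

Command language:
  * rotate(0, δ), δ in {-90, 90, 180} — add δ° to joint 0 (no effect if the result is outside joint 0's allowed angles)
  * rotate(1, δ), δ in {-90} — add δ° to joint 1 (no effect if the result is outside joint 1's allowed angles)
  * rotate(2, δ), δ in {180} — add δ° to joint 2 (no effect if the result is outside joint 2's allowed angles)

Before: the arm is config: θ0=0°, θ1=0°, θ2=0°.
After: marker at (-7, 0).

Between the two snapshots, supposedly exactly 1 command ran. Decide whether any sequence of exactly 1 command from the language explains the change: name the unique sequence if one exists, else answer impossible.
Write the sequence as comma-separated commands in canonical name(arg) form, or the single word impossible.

rotate(0, 180)

start: config: θ0=0°, θ1=0°, θ2=0°
t=1 rotate(0, 180) ⇒ config: θ0=180°, θ1=0°, θ2=0°
no other 1-command option fits: unique.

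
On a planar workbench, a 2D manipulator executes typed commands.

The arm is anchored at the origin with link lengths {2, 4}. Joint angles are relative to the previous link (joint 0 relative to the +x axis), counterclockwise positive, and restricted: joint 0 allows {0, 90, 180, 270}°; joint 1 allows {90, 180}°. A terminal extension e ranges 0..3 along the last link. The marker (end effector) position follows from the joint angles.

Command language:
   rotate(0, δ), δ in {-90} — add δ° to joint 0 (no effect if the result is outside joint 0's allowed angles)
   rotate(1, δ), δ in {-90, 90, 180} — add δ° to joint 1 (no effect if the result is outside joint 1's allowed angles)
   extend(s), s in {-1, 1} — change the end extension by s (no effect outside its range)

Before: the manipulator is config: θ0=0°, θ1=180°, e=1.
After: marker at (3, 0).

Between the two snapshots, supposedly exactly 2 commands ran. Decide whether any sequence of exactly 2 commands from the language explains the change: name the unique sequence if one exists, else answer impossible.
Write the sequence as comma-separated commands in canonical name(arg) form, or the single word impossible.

initial: config: θ0=0°, θ1=180°, e=1
t=1 rotate(0, -90) ⇒ config: θ0=270°, θ1=180°, e=1
t=2 rotate(0, -90) ⇒ config: θ0=180°, θ1=180°, e=1
no other 2-command option fits: unique.

rotate(0, -90), rotate(0, -90)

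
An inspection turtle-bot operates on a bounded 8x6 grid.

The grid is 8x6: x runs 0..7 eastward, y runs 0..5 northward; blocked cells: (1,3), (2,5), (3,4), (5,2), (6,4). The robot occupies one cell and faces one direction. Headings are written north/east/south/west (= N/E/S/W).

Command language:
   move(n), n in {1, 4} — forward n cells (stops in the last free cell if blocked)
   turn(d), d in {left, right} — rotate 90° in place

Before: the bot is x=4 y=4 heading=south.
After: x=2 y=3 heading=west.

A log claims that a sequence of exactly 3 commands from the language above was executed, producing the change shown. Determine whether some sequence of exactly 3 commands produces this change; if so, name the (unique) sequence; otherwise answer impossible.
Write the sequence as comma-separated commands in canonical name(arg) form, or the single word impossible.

key: running move(4) before move(1) would end elsewhere — order is forced
from: x=4 y=4 heading=south
1. move(1) → x=4 y=3 heading=south
2. turn(right) → x=4 y=3 heading=west
3. move(4) → x=2 y=3 heading=west
no other 3-command option fits: unique.

move(1), turn(right), move(4)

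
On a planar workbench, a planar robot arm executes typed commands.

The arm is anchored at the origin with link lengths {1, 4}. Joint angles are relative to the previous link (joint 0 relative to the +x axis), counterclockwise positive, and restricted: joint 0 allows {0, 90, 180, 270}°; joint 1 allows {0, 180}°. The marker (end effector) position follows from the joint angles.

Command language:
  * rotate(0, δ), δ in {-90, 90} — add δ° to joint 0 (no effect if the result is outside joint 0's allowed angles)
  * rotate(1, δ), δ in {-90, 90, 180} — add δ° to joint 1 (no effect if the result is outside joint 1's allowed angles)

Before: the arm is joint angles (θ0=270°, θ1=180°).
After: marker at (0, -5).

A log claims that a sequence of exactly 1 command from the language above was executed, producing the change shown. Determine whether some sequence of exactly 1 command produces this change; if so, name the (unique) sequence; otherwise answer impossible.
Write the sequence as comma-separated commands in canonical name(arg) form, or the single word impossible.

initial: joint angles (θ0=270°, θ1=180°)
step 1 (rotate(1, 180)): joint angles (θ0=270°, θ1=0°)
uniquely the one of 5 1-step routes that fits.

rotate(1, 180)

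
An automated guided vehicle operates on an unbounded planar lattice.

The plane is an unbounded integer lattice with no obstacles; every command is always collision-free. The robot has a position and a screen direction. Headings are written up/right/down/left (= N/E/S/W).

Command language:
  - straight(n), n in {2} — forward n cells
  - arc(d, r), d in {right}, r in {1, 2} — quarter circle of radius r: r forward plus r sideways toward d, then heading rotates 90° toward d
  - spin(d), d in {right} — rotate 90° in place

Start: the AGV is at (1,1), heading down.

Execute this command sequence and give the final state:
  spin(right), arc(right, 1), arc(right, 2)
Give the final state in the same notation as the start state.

begin: at (1,1), heading down
[1] after spin(right): at (1,1), heading left
[2] after arc(right, 1): at (0,2), heading up
[3] after arc(right, 2): at (2,4), heading right

at (2,4), heading right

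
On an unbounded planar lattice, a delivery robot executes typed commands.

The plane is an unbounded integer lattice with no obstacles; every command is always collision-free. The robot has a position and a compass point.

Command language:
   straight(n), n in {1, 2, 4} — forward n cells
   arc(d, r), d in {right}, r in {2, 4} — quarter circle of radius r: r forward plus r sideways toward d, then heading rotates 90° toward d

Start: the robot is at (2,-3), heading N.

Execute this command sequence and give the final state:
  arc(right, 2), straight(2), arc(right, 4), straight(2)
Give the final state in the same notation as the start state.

at (10,-7), heading S

from: at (2,-3), heading N
1. arc(right, 2) → at (4,-1), heading E
2. straight(2) → at (6,-1), heading E
3. arc(right, 4) → at (10,-5), heading S
4. straight(2) → at (10,-7), heading S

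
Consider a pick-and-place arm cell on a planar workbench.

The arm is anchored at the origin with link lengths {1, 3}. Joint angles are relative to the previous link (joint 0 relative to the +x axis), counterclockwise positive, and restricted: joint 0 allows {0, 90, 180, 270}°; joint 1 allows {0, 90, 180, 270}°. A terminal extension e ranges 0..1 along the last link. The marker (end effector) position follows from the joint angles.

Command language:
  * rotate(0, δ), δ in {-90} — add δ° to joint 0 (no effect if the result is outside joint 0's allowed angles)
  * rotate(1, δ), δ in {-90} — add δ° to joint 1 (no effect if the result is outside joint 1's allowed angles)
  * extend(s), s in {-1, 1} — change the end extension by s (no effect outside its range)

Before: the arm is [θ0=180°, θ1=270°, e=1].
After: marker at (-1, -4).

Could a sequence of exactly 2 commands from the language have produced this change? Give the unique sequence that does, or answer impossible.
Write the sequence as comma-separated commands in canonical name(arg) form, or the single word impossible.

begin: [θ0=180°, θ1=270°, e=1]
[1] after rotate(1, -90): [θ0=180°, θ1=180°, e=1]
[2] after rotate(1, -90): [θ0=180°, θ1=90°, e=1]
all 16 alternatives checked — unique.

rotate(1, -90), rotate(1, -90)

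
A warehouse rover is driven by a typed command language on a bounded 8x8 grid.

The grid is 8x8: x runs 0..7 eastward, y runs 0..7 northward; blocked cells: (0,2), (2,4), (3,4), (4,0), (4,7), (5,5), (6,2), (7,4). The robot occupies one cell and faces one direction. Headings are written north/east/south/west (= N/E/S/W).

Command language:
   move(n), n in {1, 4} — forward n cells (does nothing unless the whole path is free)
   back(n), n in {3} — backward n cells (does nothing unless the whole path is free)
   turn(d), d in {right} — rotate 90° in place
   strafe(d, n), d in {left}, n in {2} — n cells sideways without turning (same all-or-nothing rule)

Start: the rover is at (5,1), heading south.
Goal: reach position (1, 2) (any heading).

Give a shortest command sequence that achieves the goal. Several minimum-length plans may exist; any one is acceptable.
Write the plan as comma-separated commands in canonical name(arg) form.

start: at (5,1), heading south
[1] after back(3): at (5,4), heading south
[2] after turn(right): at (5,4), heading west
[3] after strafe(left, 2): at (5,2), heading west
[4] after move(4): at (1,2), heading west
minimal: 4 command(s), checked below 4.

back(3), turn(right), strafe(left, 2), move(4)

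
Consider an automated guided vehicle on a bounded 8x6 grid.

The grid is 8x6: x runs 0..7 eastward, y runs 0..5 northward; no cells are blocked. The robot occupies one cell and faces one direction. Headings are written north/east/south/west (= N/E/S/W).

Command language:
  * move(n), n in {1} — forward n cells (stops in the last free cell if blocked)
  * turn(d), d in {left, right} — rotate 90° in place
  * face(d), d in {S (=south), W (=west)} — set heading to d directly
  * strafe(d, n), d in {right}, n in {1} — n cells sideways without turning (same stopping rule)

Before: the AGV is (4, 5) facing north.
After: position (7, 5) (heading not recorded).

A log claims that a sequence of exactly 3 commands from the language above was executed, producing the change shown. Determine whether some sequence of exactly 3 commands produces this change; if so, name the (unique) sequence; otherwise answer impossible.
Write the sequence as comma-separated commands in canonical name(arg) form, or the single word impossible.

t0: (4, 5) facing north
step 1 (strafe(right, 1)): (5, 5) facing north
step 2 (strafe(right, 1)): (6, 5) facing north
step 3 (strafe(right, 1)): (7, 5) facing north
no rival 3-sequence matches.

strafe(right, 1), strafe(right, 1), strafe(right, 1)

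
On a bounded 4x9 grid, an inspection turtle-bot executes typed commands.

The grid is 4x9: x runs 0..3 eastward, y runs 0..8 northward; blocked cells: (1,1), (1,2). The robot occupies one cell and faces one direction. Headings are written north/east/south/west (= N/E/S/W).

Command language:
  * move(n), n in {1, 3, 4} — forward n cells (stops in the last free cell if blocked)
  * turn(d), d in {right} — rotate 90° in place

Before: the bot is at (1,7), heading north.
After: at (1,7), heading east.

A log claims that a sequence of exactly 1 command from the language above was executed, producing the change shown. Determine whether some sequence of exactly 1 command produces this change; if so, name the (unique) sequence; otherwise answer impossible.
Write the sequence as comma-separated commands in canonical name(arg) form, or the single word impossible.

key: parked at (1,7) the whole time — nothing moves the robot
from: at (1,7), heading north
[1] after turn(right): at (1,7), heading east
uniquely the one of 4 1-step routes that fits.

turn(right)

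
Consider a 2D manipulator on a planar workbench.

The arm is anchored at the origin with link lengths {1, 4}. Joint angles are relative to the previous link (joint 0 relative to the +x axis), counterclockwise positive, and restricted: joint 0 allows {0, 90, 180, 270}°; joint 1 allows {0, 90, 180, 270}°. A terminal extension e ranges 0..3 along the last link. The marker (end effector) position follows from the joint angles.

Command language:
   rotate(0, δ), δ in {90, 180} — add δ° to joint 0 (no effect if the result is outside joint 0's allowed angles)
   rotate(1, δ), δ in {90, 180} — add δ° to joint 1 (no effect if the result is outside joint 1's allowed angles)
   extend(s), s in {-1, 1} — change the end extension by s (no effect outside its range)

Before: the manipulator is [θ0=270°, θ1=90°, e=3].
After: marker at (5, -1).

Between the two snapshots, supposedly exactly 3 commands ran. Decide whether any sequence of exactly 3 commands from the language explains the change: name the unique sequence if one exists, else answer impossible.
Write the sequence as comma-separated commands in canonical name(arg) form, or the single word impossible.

extend(1), extend(-1), extend(-1)

key: running extend(-1) before extend(1) would end elsewhere — order is forced
start: [θ0=270°, θ1=90°, e=3]
[1] after extend(1): [θ0=270°, θ1=90°, e=3]
[2] after extend(-1): [θ0=270°, θ1=90°, e=2]
[3] after extend(-1): [θ0=270°, θ1=90°, e=1]
no rival 3-sequence matches.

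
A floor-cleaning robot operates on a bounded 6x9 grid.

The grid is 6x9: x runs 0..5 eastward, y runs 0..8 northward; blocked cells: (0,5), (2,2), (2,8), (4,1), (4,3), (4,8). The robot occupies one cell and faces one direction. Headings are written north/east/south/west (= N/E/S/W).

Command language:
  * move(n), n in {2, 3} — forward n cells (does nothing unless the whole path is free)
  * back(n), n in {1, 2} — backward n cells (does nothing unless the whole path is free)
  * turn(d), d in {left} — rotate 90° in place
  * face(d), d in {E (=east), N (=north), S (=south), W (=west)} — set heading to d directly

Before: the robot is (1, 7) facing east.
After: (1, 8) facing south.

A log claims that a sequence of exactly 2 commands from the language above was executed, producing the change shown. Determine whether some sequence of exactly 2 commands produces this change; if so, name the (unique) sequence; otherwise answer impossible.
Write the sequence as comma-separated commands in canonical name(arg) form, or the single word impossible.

face(S), back(1)

key: running back(1) before face(S) would end elsewhere — order is forced
t0: (1, 7) facing east
step 1 (face(S)): (1, 7) facing south
step 2 (back(1)): (1, 8) facing south
uniquely the one of 81 2-step routes that fits.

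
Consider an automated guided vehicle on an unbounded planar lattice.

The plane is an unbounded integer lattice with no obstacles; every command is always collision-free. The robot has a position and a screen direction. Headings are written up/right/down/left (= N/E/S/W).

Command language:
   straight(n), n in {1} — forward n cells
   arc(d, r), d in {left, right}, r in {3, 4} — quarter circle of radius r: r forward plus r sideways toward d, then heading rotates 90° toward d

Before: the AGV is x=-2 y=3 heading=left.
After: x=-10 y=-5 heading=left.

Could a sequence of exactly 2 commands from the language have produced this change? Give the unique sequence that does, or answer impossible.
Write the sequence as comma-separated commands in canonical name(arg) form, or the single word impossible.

arc(left, 4), arc(right, 4)

key: heading stays W — rotations cancel among the 2 commands
begin: x=-2 y=3 heading=left
[1] after arc(left, 4): x=-6 y=-1 heading=down
[2] after arc(right, 4): x=-10 y=-5 heading=left
all 25 alternatives checked — unique.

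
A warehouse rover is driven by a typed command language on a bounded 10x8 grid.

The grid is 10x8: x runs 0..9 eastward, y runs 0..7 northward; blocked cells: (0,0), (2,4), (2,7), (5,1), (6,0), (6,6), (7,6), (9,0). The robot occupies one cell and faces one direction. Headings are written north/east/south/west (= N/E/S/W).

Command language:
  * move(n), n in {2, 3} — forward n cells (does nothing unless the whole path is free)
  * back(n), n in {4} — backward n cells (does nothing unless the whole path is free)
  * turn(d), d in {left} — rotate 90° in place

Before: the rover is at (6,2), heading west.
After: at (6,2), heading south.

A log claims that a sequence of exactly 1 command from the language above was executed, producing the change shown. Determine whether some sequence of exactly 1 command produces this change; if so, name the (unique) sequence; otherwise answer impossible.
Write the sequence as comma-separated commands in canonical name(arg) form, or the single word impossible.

turn(left)

key: (6,2) unchanged — the single command moves nothing
begin: at (6,2), heading west
t=1 turn(left) ⇒ at (6,2), heading south
all 4 alternatives checked — unique.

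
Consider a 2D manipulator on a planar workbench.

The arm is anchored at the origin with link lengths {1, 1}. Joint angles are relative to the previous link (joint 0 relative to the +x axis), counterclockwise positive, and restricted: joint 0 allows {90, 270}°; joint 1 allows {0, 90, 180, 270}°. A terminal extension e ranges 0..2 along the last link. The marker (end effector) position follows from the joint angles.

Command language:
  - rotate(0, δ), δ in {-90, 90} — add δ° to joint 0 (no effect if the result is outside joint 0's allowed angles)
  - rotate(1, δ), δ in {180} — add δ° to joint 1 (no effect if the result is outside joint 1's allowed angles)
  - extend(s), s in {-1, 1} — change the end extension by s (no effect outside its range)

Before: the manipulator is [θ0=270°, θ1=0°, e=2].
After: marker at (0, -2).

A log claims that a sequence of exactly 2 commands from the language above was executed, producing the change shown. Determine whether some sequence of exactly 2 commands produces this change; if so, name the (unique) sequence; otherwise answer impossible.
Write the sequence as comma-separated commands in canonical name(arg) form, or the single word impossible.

from: [θ0=270°, θ1=0°, e=2]
step 1 (extend(-1)): [θ0=270°, θ1=0°, e=1]
step 2 (extend(-1)): [θ0=270°, θ1=0°, e=0]
no rival 2-sequence matches.

extend(-1), extend(-1)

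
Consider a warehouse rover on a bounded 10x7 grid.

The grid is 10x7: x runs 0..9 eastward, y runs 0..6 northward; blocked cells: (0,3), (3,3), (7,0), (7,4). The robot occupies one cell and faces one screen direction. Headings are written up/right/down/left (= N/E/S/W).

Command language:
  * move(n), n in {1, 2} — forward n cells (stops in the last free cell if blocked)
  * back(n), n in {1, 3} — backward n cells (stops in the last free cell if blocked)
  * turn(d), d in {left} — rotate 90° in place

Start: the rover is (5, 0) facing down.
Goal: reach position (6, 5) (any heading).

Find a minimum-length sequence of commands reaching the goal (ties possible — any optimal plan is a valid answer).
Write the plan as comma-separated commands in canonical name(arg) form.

back(3), back(3), move(1), turn(left), move(1)

t0: (5, 0) facing down
t=1 back(3) ⇒ (5, 3) facing down
t=2 back(3) ⇒ (5, 6) facing down
t=3 move(1) ⇒ (5, 5) facing down
t=4 turn(left) ⇒ (5, 5) facing right
t=5 move(1) ⇒ (6, 5) facing right
no 4-step plan works, so 5 is optimal.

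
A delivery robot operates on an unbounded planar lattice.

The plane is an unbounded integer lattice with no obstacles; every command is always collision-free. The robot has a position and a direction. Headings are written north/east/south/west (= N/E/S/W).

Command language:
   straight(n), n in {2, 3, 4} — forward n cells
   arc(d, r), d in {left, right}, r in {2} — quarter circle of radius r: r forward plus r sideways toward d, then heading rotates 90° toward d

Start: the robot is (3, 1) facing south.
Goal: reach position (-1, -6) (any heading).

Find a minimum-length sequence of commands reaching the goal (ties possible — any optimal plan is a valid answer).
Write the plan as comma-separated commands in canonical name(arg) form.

initial: (3, 1) facing south
step 1 (straight(3)): (3, -2) facing south
step 2 (arc(right, 2)): (1, -4) facing west
step 3 (arc(left, 2)): (-1, -6) facing south
nothing shorter than 3 reaches the goal.

straight(3), arc(right, 2), arc(left, 2)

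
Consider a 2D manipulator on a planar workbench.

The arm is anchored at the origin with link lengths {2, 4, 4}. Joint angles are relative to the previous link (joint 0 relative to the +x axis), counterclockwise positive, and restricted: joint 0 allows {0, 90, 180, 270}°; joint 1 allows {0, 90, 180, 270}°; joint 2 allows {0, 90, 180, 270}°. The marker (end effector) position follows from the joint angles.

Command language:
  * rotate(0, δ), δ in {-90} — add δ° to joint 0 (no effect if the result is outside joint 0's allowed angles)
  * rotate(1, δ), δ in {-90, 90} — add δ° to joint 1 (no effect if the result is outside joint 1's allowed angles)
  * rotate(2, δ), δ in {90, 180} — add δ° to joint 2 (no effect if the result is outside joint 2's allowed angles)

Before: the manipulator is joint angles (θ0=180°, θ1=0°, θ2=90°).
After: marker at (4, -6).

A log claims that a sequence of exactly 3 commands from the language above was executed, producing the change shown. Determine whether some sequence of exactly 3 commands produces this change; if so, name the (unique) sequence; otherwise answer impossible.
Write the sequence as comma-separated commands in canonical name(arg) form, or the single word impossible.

start: joint angles (θ0=180°, θ1=0°, θ2=90°)
t=1 rotate(0, -90) ⇒ joint angles (θ0=90°, θ1=0°, θ2=90°)
t=2 rotate(0, -90) ⇒ joint angles (θ0=0°, θ1=0°, θ2=90°)
t=3 rotate(0, -90) ⇒ joint angles (θ0=270°, θ1=0°, θ2=90°)
all 125 alternatives checked — unique.

rotate(0, -90), rotate(0, -90), rotate(0, -90)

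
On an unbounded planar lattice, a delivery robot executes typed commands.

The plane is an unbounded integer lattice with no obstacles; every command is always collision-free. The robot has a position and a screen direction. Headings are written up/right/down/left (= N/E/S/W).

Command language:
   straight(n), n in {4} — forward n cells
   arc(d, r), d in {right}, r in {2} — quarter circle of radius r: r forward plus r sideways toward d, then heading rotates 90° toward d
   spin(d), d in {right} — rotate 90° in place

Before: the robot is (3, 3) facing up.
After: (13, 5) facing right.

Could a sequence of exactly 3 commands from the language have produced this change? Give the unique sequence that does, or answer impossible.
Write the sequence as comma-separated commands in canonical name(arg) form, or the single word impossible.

key: order matters: swapping arc(right, 2) and straight(4) lands elsewhere
start: (3, 3) facing up
[1] after arc(right, 2): (5, 5) facing right
[2] after straight(4): (9, 5) facing right
[3] after straight(4): (13, 5) facing right
uniquely the one of 27 3-step routes that fits.

arc(right, 2), straight(4), straight(4)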